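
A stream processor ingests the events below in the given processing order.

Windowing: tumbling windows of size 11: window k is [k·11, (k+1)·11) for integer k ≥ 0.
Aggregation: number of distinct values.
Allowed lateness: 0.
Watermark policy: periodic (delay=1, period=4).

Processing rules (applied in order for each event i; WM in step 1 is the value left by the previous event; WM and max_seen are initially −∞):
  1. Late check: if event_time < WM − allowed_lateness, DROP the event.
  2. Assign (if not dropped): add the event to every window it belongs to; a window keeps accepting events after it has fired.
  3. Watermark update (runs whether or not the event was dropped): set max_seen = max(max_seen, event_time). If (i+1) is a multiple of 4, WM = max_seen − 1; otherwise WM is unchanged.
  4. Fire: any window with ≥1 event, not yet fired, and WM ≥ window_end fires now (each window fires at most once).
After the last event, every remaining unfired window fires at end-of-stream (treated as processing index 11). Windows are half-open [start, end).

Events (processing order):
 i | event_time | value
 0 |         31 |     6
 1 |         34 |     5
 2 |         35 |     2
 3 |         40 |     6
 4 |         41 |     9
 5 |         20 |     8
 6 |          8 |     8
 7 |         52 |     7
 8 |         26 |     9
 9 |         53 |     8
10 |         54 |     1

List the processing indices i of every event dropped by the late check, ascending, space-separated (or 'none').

i=0 t=31 v=6: → [22,33); WM=−∞
i=1 t=34 v=5: → [33,44); WM=−∞
i=2 t=35 v=2: → [33,44); WM=−∞
i=3 t=40 v=6: → [33,44); WM=39; [22,33) fires=1
i=4 t=41 v=9: → [33,44); WM=39
i=5 t=20 v=8: DROP (t<39-0); WM=39
i=6 t=8 v=8: DROP (t<39-0); WM=39
i=7 t=52 v=7: → [44,55); WM=51; [33,44) fires=4
i=8 t=26 v=9: DROP (t<51-0); WM=51
i=9 t=53 v=8: → [44,55); WM=51
i=10 t=54 v=1: → [44,55); WM=51

5 6 8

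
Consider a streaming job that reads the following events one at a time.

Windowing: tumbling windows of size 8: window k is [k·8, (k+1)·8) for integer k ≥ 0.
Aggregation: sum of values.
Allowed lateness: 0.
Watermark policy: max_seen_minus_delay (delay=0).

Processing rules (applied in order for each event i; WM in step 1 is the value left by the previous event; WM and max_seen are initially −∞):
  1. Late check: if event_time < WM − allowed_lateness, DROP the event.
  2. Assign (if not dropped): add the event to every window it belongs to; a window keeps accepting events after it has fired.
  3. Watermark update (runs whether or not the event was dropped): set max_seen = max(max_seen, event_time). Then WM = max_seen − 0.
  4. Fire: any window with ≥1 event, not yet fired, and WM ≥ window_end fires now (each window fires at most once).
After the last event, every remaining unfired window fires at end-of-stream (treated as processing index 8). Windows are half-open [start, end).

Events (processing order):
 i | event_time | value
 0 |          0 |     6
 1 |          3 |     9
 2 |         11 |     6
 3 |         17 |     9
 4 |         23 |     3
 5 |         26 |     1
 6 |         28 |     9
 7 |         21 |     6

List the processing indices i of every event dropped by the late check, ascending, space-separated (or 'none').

i=0 t=0 v=6: → [0,8); WM=0
i=1 t=3 v=9: → [0,8); WM=3
i=2 t=11 v=6: → [8,16); WM=11; [0,8) fires=15
i=3 t=17 v=9: → [16,24); WM=17; [8,16) fires=6
i=4 t=23 v=3: → [16,24); WM=23
i=5 t=26 v=1: → [24,32); WM=26; [16,24) fires=12
i=6 t=28 v=9: → [24,32); WM=28
i=7 t=21 v=6: DROP (t<28-0); WM=28

7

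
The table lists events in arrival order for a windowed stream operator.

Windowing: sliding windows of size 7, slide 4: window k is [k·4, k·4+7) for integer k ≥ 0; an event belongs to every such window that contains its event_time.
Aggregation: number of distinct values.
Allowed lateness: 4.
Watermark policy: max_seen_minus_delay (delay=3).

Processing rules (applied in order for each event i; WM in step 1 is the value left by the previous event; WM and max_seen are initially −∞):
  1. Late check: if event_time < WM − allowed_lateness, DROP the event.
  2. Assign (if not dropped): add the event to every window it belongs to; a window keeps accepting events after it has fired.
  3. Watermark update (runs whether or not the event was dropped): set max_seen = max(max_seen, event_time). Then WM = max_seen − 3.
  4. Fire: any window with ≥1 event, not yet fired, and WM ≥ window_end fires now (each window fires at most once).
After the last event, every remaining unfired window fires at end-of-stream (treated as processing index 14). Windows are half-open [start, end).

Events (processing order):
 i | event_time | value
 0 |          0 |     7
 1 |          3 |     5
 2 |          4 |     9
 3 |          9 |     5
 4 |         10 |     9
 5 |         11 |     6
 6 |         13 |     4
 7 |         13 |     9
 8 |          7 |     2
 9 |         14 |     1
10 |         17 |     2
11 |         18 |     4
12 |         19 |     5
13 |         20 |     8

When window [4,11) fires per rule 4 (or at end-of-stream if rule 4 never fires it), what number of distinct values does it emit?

i=0 t=0 v=7: → [0,7); WM=-3
i=1 t=3 v=5: → [0,7); WM=0
i=2 t=4 v=9: → [4,11),[0,7); WM=1
i=3 t=9 v=5: → [8,15),[4,11); WM=6
i=4 t=10 v=9: → [8,15),[4,11); WM=7; [0,7) fires=3
i=5 t=11 v=6: → [8,15); WM=8
i=6 t=13 v=4: → [12,19),[8,15); WM=10
i=7 t=13 v=9: → [12,19),[8,15); WM=10
i=8 t=7 v=2: → [4,11); WM=10
i=9 t=14 v=1: → [12,19),[8,15); WM=11; [4,11) fires=3
i=10 t=17 v=2: → [16,23),[12,19); WM=14
i=11 t=18 v=4: → [16,23),[12,19); WM=15; [8,15) fires=5
i=12 t=19 v=5: → [16,23); WM=16
i=13 t=20 v=8: → [20,27),[16,23); WM=17

3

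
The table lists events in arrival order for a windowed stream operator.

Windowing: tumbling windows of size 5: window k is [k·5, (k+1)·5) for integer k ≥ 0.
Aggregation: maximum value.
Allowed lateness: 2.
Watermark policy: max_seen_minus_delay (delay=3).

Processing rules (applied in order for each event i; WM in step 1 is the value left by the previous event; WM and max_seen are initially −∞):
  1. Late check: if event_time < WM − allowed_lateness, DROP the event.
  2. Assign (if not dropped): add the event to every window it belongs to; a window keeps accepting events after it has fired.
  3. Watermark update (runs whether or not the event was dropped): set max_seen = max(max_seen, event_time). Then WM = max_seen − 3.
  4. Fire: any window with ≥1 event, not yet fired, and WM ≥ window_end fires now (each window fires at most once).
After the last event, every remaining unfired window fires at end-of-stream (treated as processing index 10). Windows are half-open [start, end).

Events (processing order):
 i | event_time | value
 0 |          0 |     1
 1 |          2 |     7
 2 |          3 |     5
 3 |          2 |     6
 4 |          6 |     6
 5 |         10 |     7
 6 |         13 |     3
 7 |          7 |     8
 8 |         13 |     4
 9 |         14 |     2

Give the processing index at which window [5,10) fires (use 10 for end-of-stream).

i=0 t=0 v=1: → [0,5); WM=-3
i=1 t=2 v=7: → [0,5); WM=-1
i=2 t=3 v=5: → [0,5); WM=0
i=3 t=2 v=6: → [0,5); WM=0
i=4 t=6 v=6: → [5,10); WM=3
i=5 t=10 v=7: → [10,15); WM=7; [0,5) fires=7
i=6 t=13 v=3: → [10,15); WM=10; [5,10) fires=6
i=7 t=7 v=8: DROP (t<10-2); WM=10
i=8 t=13 v=4: → [10,15); WM=10
i=9 t=14 v=2: → [10,15); WM=11

6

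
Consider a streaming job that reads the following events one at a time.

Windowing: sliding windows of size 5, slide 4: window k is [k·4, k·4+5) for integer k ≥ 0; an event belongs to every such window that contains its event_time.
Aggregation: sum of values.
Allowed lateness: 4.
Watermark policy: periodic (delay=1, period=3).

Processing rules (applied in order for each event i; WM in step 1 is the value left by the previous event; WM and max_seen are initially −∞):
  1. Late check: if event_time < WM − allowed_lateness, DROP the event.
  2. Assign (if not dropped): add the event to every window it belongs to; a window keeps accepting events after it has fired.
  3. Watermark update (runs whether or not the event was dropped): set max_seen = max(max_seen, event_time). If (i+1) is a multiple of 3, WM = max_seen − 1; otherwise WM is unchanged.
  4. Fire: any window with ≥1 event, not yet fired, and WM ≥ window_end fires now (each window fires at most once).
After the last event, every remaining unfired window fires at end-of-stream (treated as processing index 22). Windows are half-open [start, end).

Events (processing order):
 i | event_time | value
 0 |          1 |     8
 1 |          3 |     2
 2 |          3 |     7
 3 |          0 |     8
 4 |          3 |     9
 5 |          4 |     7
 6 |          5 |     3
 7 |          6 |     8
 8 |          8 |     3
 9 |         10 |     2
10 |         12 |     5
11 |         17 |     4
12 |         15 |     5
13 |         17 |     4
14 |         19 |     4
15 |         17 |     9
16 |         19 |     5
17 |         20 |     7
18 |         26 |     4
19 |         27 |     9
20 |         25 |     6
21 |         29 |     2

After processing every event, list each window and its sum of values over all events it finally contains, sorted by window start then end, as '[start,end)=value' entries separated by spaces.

[0,5)=41 [4,9)=21 [8,13)=10 [12,17)=10 [16,21)=33 [20,25)=7 [24,29)=19 [28,33)=2

i=0 t=1 v=8: → [0,5); WM=−∞
i=1 t=3 v=2: → [0,5); WM=−∞
i=2 t=3 v=7: → [0,5); WM=2
i=3 t=0 v=8: → [0,5); WM=2
i=4 t=3 v=9: → [0,5); WM=2
i=5 t=4 v=7: → [4,9),[0,5); WM=3
i=6 t=5 v=3: → [4,9); WM=3
i=7 t=6 v=8: → [4,9); WM=3
i=8 t=8 v=3: → [8,13),[4,9); WM=7; [0,5) fires=41
i=9 t=10 v=2: → [8,13); WM=7
i=10 t=12 v=5: → [12,17),[8,13); WM=7
i=11 t=17 v=4: → [16,21); WM=16; [4,9) fires=21 [8,13) fires=10
i=12 t=15 v=5: → [12,17); WM=16
i=13 t=17 v=4: → [16,21); WM=16
i=14 t=19 v=4: → [16,21); WM=18; [12,17) fires=10
i=15 t=17 v=9: → [16,21); WM=18
i=16 t=19 v=5: → [16,21); WM=18
i=17 t=20 v=7: → [20,25),[16,21); WM=19
i=18 t=26 v=4: → [24,29); WM=19
i=19 t=27 v=9: → [24,29); WM=19
i=20 t=25 v=6: → [24,29); WM=26; [16,21) fires=33 [20,25) fires=7
i=21 t=29 v=2: → [28,33); WM=26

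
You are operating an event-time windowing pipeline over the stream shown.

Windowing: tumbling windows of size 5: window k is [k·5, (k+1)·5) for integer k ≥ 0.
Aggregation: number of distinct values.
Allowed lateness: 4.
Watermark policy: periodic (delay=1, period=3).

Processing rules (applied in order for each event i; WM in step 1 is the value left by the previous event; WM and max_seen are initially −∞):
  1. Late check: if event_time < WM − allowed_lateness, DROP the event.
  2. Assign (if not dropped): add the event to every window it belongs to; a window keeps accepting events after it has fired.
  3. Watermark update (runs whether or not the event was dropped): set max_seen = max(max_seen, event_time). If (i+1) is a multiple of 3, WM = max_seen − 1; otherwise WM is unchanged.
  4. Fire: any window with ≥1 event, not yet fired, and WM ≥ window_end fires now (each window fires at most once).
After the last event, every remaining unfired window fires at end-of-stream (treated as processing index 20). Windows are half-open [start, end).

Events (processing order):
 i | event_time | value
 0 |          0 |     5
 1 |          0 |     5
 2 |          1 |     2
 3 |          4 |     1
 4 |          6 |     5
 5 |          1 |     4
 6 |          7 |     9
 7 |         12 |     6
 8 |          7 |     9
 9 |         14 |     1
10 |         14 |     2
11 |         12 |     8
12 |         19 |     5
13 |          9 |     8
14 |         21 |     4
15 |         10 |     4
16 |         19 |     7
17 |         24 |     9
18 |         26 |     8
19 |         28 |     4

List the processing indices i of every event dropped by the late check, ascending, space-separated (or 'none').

15

i=0 t=0 v=5: → [0,5); WM=−∞
i=1 t=0 v=5: → [0,5); WM=−∞
i=2 t=1 v=2: → [0,5); WM=0
i=3 t=4 v=1: → [0,5); WM=0
i=4 t=6 v=5: → [5,10); WM=0
i=5 t=1 v=4: → [0,5); WM=5; [0,5) fires=4
i=6 t=7 v=9: → [5,10); WM=5
i=7 t=12 v=6: → [10,15); WM=5
i=8 t=7 v=9: → [5,10); WM=11; [5,10) fires=2
i=9 t=14 v=1: → [10,15); WM=11
i=10 t=14 v=2: → [10,15); WM=11
i=11 t=12 v=8: → [10,15); WM=13
i=12 t=19 v=5: → [15,20); WM=13
i=13 t=9 v=8: → [5,10); WM=13
i=14 t=21 v=4: → [20,25); WM=20; [10,15) fires=4 [15,20) fires=1
i=15 t=10 v=4: DROP (t<20-4); WM=20
i=16 t=19 v=7: → [15,20); WM=20
i=17 t=24 v=9: → [20,25); WM=23
i=18 t=26 v=8: → [25,30); WM=23
i=19 t=28 v=4: → [25,30); WM=23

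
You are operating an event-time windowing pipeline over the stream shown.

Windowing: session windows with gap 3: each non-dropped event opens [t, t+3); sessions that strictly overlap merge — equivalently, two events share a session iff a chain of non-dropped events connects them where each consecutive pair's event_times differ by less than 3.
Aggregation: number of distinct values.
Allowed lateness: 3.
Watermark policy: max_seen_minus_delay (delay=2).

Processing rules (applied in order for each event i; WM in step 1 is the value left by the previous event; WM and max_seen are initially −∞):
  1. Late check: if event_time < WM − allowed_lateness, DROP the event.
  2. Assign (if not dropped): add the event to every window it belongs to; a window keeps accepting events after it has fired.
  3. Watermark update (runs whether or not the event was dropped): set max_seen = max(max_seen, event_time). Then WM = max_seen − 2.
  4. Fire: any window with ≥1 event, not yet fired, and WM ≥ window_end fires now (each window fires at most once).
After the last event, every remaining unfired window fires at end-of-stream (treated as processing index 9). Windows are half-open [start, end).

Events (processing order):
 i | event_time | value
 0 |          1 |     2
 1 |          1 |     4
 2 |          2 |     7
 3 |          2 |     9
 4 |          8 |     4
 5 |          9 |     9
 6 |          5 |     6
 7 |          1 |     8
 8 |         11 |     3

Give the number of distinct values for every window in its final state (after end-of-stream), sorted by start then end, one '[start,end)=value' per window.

i=0 t=1 v=2: → [1,4); WM=-1
i=1 t=1 v=4: → [1,4); WM=-1
i=2 t=2 v=7: → [1,5); WM=0
i=3 t=2 v=9: → [1,5); WM=0
i=4 t=8 v=4: → [8,11); WM=6
i=5 t=9 v=9: → [8,12); WM=7
i=6 t=5 v=6: → [5,8); WM=7
i=7 t=1 v=8: DROP (t<7-3); WM=7
i=8 t=11 v=3: → [8,14); WM=9

[1,5)=4 [5,8)=1 [8,14)=3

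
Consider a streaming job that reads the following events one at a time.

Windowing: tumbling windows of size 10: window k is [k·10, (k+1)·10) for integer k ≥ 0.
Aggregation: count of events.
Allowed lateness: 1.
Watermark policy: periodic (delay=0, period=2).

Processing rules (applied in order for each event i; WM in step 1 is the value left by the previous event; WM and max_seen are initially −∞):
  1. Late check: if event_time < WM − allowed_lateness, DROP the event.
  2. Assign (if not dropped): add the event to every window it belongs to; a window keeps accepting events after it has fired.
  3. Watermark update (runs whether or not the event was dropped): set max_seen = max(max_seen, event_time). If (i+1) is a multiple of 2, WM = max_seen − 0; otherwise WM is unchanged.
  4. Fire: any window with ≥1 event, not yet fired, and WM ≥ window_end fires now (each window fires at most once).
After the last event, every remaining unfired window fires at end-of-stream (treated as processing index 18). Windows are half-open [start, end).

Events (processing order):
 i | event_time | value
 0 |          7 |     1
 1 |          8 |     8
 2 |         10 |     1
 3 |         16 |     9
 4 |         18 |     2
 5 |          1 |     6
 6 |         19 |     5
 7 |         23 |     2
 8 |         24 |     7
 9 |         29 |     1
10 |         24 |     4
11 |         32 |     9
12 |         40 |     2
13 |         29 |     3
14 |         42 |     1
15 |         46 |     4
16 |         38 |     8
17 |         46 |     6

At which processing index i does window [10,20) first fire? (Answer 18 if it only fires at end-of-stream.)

7

i=0 t=7 v=1: → [0,10); WM=−∞
i=1 t=8 v=8: → [0,10); WM=8
i=2 t=10 v=1: → [10,20); WM=8
i=3 t=16 v=9: → [10,20); WM=16; [0,10) fires=2
i=4 t=18 v=2: → [10,20); WM=16
i=5 t=1 v=6: DROP (t<16-1); WM=18
i=6 t=19 v=5: → [10,20); WM=18
i=7 t=23 v=2: → [20,30); WM=23; [10,20) fires=4
i=8 t=24 v=7: → [20,30); WM=23
i=9 t=29 v=1: → [20,30); WM=29
i=10 t=24 v=4: DROP (t<29-1); WM=29
i=11 t=32 v=9: → [30,40); WM=32; [20,30) fires=3
i=12 t=40 v=2: → [40,50); WM=32
i=13 t=29 v=3: DROP (t<32-1); WM=40; [30,40) fires=1
i=14 t=42 v=1: → [40,50); WM=40
i=15 t=46 v=4: → [40,50); WM=46
i=16 t=38 v=8: DROP (t<46-1); WM=46
i=17 t=46 v=6: → [40,50); WM=46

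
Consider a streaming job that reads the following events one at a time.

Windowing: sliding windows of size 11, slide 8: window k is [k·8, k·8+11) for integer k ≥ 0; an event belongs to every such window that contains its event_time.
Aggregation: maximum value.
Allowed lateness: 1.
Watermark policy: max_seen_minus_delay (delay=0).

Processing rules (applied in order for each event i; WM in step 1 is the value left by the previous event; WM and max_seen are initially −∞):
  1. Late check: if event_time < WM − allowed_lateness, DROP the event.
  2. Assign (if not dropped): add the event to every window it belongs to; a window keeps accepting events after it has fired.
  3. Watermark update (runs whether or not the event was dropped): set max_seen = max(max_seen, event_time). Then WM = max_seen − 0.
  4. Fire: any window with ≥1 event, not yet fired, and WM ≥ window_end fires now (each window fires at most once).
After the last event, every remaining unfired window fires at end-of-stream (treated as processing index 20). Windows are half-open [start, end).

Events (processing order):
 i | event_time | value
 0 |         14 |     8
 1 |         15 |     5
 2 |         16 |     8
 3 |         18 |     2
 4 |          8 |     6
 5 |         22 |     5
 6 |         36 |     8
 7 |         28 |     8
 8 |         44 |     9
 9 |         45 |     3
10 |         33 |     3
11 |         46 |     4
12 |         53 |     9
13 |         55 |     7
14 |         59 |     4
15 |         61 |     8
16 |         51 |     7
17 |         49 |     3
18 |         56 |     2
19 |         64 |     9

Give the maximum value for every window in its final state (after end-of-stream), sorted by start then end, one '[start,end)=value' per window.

[8,19)=8 [16,27)=8 [32,43)=8 [40,51)=9 [48,59)=9 [56,67)=9 [64,75)=9

i=0 t=14 v=8: → [8,19); WM=14
i=1 t=15 v=5: → [8,19); WM=15
i=2 t=16 v=8: → [16,27),[8,19); WM=16
i=3 t=18 v=2: → [16,27),[8,19); WM=18
i=4 t=8 v=6: DROP (t<18-1); WM=18
i=5 t=22 v=5: → [16,27); WM=22; [8,19) fires=8
i=6 t=36 v=8: → [32,43); WM=36; [16,27) fires=8
i=7 t=28 v=8: DROP (t<36-1); WM=36
i=8 t=44 v=9: → [40,51); WM=44; [32,43) fires=8
i=9 t=45 v=3: → [40,51); WM=45
i=10 t=33 v=3: DROP (t<45-1); WM=45
i=11 t=46 v=4: → [40,51); WM=46
i=12 t=53 v=9: → [48,59); WM=53; [40,51) fires=9
i=13 t=55 v=7: → [48,59); WM=55
i=14 t=59 v=4: → [56,67); WM=59; [48,59) fires=9
i=15 t=61 v=8: → [56,67); WM=61
i=16 t=51 v=7: DROP (t<61-1); WM=61
i=17 t=49 v=3: DROP (t<61-1); WM=61
i=18 t=56 v=2: DROP (t<61-1); WM=61
i=19 t=64 v=9: → [64,75),[56,67); WM=64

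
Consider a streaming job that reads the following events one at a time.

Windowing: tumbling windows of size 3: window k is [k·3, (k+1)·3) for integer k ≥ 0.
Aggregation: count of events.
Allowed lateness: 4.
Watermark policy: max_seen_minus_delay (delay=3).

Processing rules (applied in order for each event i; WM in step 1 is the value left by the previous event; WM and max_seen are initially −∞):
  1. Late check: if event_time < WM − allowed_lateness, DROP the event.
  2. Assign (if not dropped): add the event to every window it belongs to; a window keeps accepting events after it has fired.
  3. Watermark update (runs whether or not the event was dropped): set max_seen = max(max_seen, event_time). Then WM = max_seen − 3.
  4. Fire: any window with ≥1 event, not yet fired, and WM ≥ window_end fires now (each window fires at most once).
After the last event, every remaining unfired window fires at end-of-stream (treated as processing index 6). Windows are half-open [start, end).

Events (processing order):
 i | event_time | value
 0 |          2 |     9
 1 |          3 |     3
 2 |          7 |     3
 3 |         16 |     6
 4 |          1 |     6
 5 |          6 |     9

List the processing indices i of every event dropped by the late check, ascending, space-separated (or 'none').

4 5

i=0 t=2 v=9: → [0,3); WM=-1
i=1 t=3 v=3: → [3,6); WM=0
i=2 t=7 v=3: → [6,9); WM=4; [0,3) fires=1
i=3 t=16 v=6: → [15,18); WM=13; [3,6) fires=1 [6,9) fires=1
i=4 t=1 v=6: DROP (t<13-4); WM=13
i=5 t=6 v=9: DROP (t<13-4); WM=13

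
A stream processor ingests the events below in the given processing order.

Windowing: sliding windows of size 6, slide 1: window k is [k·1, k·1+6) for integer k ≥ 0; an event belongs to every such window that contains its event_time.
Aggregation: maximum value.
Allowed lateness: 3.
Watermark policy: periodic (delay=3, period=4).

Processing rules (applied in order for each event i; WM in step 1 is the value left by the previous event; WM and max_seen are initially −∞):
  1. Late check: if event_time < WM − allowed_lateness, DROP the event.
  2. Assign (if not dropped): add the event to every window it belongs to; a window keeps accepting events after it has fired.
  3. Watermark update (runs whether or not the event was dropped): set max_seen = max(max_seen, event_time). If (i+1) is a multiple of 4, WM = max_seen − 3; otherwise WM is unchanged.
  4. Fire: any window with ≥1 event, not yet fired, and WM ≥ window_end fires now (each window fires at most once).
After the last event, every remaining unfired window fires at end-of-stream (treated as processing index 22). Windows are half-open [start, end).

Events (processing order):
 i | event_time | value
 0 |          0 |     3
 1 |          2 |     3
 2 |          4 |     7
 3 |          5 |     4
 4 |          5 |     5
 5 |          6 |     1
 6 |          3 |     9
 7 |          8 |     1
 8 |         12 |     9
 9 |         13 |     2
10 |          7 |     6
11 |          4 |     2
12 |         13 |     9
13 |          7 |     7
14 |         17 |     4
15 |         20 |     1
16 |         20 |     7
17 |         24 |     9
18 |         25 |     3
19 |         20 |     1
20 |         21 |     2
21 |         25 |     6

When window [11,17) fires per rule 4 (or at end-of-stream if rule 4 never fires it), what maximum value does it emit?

i=0 t=0 v=3: → [0,6); WM=−∞
i=1 t=2 v=3: → [2,8),[1,7),[0,6); WM=−∞
i=2 t=4 v=7: → [4,10),[3,9),[2,8),[1,7),[0,6); WM=−∞
i=3 t=5 v=4: → [5,11),[4,10),[3,9),[2,8),[1,7),[0,6); WM=2
i=4 t=5 v=5: → [5,11),[4,10),[3,9),[2,8),[1,7),[0,6); WM=2
i=5 t=6 v=1: → [6,12),[5,11),[4,10),[3,9),[2,8),[1,7); WM=2
i=6 t=3 v=9: → [3,9),[2,8),[1,7),[0,6); WM=2
i=7 t=8 v=1: → [8,14),[7,13),[6,12),[5,11),[4,10),[3,9); WM=5
i=8 t=12 v=9: → [12,18),[11,17),[10,16),[9,15),[8,14),[7,13); WM=5
i=9 t=13 v=2: → [13,19),[12,18),[11,17),[10,16),[9,15),[8,14); WM=5
i=10 t=7 v=6: → [7,13),[6,12),[5,11),[4,10),[3,9),[2,8); WM=5
i=11 t=4 v=2: → [4,10),[3,9),[2,8),[1,7),[0,6); WM=10; [0,6) fires=9 [1,7) fires=9 [2,8) fires=9 [3,9) fires=9 [4,10) fires=7
i=12 t=13 v=9: → [13,19),[12,18),[11,17),[10,16),[9,15),[8,14); WM=10
i=13 t=7 v=7: → [7,13),[6,12),[5,11),[4,10),[3,9),[2,8); WM=10
i=14 t=17 v=4: → [17,23),[16,22),[15,21),[14,20),[13,19),[12,18); WM=10
i=15 t=20 v=1: → [20,26),[19,25),[18,24),[17,23),[16,22),[15,21); WM=17; [5,11) fires=7 [6,12) fires=7 [7,13) fires=9 [8,14) fires=9 [9,15) fires=9 [10,16) fires=9 [11,17) fires=9
i=16 t=20 v=7: → [20,26),[19,25),[18,24),[17,23),[16,22),[15,21); WM=17
i=17 t=24 v=9: → [24,30),[23,29),[22,28),[21,27),[20,26),[19,25); WM=17
i=18 t=25 v=3: → [25,31),[24,30),[23,29),[22,28),[21,27),[20,26); WM=17
i=19 t=20 v=1: → [20,26),[19,25),[18,24),[17,23),[16,22),[15,21); WM=22; [12,18) fires=9 [13,19) fires=9 [14,20) fires=4 [15,21) fires=7 [16,22) fires=7
i=20 t=21 v=2: → [21,27),[20,26),[19,25),[18,24),[17,23),[16,22); WM=22
i=21 t=25 v=6: → [25,31),[24,30),[23,29),[22,28),[21,27),[20,26); WM=22

9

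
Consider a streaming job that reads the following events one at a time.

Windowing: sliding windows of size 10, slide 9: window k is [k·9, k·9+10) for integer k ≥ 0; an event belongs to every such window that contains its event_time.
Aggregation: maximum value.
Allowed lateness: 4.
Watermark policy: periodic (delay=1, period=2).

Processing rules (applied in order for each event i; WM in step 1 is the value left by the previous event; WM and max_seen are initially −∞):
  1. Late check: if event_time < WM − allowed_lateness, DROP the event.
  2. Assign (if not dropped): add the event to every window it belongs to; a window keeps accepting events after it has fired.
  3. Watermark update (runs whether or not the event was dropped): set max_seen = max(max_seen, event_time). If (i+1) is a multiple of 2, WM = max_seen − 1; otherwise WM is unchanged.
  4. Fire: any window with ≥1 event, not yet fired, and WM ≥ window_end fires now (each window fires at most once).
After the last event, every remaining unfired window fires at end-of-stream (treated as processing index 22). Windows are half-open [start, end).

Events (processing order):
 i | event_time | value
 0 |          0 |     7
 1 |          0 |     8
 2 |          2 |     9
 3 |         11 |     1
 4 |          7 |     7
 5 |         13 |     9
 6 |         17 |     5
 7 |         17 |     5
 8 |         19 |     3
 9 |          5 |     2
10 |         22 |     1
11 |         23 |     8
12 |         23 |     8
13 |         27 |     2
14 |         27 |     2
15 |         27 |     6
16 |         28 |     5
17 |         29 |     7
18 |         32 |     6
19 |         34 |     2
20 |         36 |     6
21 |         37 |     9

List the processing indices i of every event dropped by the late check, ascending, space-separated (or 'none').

9

i=0 t=0 v=7: → [0,10); WM=−∞
i=1 t=0 v=8: → [0,10); WM=-1
i=2 t=2 v=9: → [0,10); WM=-1
i=3 t=11 v=1: → [9,19); WM=10; [0,10) fires=9
i=4 t=7 v=7: → [0,10); WM=10
i=5 t=13 v=9: → [9,19); WM=12
i=6 t=17 v=5: → [9,19); WM=12
i=7 t=17 v=5: → [9,19); WM=16
i=8 t=19 v=3: → [18,28); WM=16
i=9 t=5 v=2: DROP (t<16-4); WM=18
i=10 t=22 v=1: → [18,28); WM=18
i=11 t=23 v=8: → [18,28); WM=22; [9,19) fires=9
i=12 t=23 v=8: → [18,28); WM=22
i=13 t=27 v=2: → [27,37),[18,28); WM=26
i=14 t=27 v=2: → [27,37),[18,28); WM=26
i=15 t=27 v=6: → [27,37),[18,28); WM=26
i=16 t=28 v=5: → [27,37); WM=26
i=17 t=29 v=7: → [27,37); WM=28; [18,28) fires=8
i=18 t=32 v=6: → [27,37); WM=28
i=19 t=34 v=2: → [27,37); WM=33
i=20 t=36 v=6: → [36,46),[27,37); WM=33
i=21 t=37 v=9: → [36,46); WM=36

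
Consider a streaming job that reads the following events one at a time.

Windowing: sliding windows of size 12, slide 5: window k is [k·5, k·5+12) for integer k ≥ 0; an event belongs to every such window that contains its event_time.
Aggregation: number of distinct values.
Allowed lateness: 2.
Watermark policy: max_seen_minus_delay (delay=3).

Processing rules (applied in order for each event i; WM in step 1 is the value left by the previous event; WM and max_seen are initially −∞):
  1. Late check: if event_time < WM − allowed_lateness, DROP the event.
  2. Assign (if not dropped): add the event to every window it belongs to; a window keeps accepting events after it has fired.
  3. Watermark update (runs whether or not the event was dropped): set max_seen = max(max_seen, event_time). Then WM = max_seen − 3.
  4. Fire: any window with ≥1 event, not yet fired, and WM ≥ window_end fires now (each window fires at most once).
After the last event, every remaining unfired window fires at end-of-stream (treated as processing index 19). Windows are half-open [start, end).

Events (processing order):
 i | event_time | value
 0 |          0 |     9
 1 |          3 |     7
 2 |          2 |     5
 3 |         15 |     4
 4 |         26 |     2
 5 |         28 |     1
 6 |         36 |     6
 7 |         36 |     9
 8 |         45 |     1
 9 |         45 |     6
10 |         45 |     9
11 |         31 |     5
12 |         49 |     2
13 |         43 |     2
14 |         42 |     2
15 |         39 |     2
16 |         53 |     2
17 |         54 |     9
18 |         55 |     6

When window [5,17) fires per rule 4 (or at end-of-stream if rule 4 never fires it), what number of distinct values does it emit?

1

i=0 t=0 v=9: → [0,12); WM=-3
i=1 t=3 v=7: → [0,12); WM=0
i=2 t=2 v=5: → [0,12); WM=0
i=3 t=15 v=4: → [15,27),[10,22),[5,17); WM=12; [0,12) fires=3
i=4 t=26 v=2: → [25,37),[20,32),[15,27); WM=23; [5,17) fires=1 [10,22) fires=1
i=5 t=28 v=1: → [25,37),[20,32); WM=25
i=6 t=36 v=6: → [35,47),[30,42),[25,37); WM=33; [15,27) fires=2 [20,32) fires=2
i=7 t=36 v=9: → [35,47),[30,42),[25,37); WM=33
i=8 t=45 v=1: → [45,57),[40,52),[35,47); WM=42; [25,37) fires=4 [30,42) fires=2
i=9 t=45 v=6: → [45,57),[40,52),[35,47); WM=42
i=10 t=45 v=9: → [45,57),[40,52),[35,47); WM=42
i=11 t=31 v=5: DROP (t<42-2); WM=42
i=12 t=49 v=2: → [45,57),[40,52); WM=46
i=13 t=43 v=2: DROP (t<46-2); WM=46
i=14 t=42 v=2: DROP (t<46-2); WM=46
i=15 t=39 v=2: DROP (t<46-2); WM=46
i=16 t=53 v=2: → [50,62),[45,57); WM=50; [35,47) fires=3
i=17 t=54 v=9: → [50,62),[45,57); WM=51
i=18 t=55 v=6: → [55,67),[50,62),[45,57); WM=52; [40,52) fires=4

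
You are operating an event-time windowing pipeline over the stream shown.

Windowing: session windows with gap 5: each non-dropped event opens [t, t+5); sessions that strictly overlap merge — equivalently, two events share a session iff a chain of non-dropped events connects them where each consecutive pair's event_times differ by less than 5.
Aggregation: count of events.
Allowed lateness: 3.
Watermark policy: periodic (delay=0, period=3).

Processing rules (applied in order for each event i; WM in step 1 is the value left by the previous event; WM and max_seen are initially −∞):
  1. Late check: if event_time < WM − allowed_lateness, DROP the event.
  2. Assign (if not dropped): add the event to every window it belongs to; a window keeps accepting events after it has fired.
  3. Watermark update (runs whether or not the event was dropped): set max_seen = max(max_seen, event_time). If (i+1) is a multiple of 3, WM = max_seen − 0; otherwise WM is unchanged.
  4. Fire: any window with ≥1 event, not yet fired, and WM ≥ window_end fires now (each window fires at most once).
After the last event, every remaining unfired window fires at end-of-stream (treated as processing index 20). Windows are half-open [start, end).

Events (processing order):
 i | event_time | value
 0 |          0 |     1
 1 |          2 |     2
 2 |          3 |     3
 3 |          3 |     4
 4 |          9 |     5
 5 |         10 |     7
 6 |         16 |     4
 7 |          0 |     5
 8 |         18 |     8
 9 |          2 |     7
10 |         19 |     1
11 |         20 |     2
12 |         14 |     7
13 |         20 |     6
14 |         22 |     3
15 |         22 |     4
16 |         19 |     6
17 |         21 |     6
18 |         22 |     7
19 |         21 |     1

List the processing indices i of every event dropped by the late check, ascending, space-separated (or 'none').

i=0 t=0 v=1: → [0,5); WM=−∞
i=1 t=2 v=2: → [0,7); WM=−∞
i=2 t=3 v=3: → [0,8); WM=3
i=3 t=3 v=4: → [0,8); WM=3
i=4 t=9 v=5: → [9,14); WM=3
i=5 t=10 v=7: → [9,15); WM=10
i=6 t=16 v=4: → [16,21); WM=10
i=7 t=0 v=5: DROP (t<10-3); WM=10
i=8 t=18 v=8: → [16,23); WM=18
i=9 t=2 v=7: DROP (t<18-3); WM=18
i=10 t=19 v=1: → [16,24); WM=18
i=11 t=20 v=2: → [16,25); WM=20
i=12 t=14 v=7: DROP (t<20-3); WM=20
i=13 t=20 v=6: → [16,25); WM=20
i=14 t=22 v=3: → [16,27); WM=22
i=15 t=22 v=4: → [16,27); WM=22
i=16 t=19 v=6: → [16,27); WM=22
i=17 t=21 v=6: → [16,27); WM=22
i=18 t=22 v=7: → [16,27); WM=22
i=19 t=21 v=1: → [16,27); WM=22

7 9 12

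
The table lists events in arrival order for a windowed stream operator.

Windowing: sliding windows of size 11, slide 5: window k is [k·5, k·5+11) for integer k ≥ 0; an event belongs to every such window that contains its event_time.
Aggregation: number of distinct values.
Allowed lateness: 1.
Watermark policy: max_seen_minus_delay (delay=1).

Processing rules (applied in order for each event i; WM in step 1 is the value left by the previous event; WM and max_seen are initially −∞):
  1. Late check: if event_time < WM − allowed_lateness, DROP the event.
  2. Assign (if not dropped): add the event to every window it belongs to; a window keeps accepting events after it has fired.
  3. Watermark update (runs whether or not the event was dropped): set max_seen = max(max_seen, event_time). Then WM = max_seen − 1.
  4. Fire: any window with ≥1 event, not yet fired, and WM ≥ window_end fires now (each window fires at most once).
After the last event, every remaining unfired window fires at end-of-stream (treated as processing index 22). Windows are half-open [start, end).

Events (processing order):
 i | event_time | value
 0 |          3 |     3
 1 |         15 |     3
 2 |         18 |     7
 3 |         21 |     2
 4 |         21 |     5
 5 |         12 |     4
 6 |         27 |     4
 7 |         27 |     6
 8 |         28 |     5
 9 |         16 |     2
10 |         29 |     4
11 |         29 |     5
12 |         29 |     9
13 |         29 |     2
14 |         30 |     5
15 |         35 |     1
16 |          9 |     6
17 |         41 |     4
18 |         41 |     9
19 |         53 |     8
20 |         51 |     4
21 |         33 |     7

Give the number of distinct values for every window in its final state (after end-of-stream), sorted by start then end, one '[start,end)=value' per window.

[0,11)=1 [5,16)=1 [10,21)=2 [15,26)=4 [20,31)=5 [25,36)=6 [30,41)=2 [35,46)=3 [40,51)=2 [45,56)=2 [50,61)=2

i=0 t=3 v=3: → [0,11); WM=2
i=1 t=15 v=3: → [15,26),[10,21),[5,16); WM=14; [0,11) fires=1
i=2 t=18 v=7: → [15,26),[10,21); WM=17; [5,16) fires=1
i=3 t=21 v=2: → [20,31),[15,26); WM=20
i=4 t=21 v=5: → [20,31),[15,26); WM=20
i=5 t=12 v=4: DROP (t<20-1); WM=20
i=6 t=27 v=4: → [25,36),[20,31); WM=26; [10,21) fires=2 [15,26) fires=4
i=7 t=27 v=6: → [25,36),[20,31); WM=26
i=8 t=28 v=5: → [25,36),[20,31); WM=27
i=9 t=16 v=2: DROP (t<27-1); WM=27
i=10 t=29 v=4: → [25,36),[20,31); WM=28
i=11 t=29 v=5: → [25,36),[20,31); WM=28
i=12 t=29 v=9: → [25,36),[20,31); WM=28
i=13 t=29 v=2: → [25,36),[20,31); WM=28
i=14 t=30 v=5: → [30,41),[25,36),[20,31); WM=29
i=15 t=35 v=1: → [35,46),[30,41),[25,36); WM=34; [20,31) fires=5
i=16 t=9 v=6: DROP (t<34-1); WM=34
i=17 t=41 v=4: → [40,51),[35,46); WM=40; [25,36) fires=6
i=18 t=41 v=9: → [40,51),[35,46); WM=40
i=19 t=53 v=8: → [50,61),[45,56); WM=52; [30,41) fires=2 [35,46) fires=3 [40,51) fires=2
i=20 t=51 v=4: → [50,61),[45,56); WM=52
i=21 t=33 v=7: DROP (t<52-1); WM=52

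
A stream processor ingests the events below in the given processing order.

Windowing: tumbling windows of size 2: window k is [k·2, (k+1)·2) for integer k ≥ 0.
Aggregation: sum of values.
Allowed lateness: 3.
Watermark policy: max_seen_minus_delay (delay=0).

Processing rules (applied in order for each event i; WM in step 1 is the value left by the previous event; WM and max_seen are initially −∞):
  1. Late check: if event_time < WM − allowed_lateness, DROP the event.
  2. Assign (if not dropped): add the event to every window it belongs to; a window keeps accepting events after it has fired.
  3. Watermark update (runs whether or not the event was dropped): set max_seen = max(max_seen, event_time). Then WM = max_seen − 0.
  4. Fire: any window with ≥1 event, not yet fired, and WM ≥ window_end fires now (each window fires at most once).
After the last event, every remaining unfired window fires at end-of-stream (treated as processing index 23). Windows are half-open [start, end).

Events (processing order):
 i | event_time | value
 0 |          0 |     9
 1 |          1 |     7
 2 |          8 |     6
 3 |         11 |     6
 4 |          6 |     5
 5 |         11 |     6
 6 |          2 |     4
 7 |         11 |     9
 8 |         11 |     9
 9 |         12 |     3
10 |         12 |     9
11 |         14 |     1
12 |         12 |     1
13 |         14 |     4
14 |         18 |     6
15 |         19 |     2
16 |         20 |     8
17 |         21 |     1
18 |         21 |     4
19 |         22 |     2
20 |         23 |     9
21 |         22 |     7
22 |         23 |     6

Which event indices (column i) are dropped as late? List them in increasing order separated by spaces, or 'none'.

4 6

i=0 t=0 v=9: → [0,2); WM=0
i=1 t=1 v=7: → [0,2); WM=1
i=2 t=8 v=6: → [8,10); WM=8; [0,2) fires=16
i=3 t=11 v=6: → [10,12); WM=11; [8,10) fires=6
i=4 t=6 v=5: DROP (t<11-3); WM=11
i=5 t=11 v=6: → [10,12); WM=11
i=6 t=2 v=4: DROP (t<11-3); WM=11
i=7 t=11 v=9: → [10,12); WM=11
i=8 t=11 v=9: → [10,12); WM=11
i=9 t=12 v=3: → [12,14); WM=12; [10,12) fires=30
i=10 t=12 v=9: → [12,14); WM=12
i=11 t=14 v=1: → [14,16); WM=14; [12,14) fires=12
i=12 t=12 v=1: → [12,14); WM=14
i=13 t=14 v=4: → [14,16); WM=14
i=14 t=18 v=6: → [18,20); WM=18; [14,16) fires=5
i=15 t=19 v=2: → [18,20); WM=19
i=16 t=20 v=8: → [20,22); WM=20; [18,20) fires=8
i=17 t=21 v=1: → [20,22); WM=21
i=18 t=21 v=4: → [20,22); WM=21
i=19 t=22 v=2: → [22,24); WM=22; [20,22) fires=13
i=20 t=23 v=9: → [22,24); WM=23
i=21 t=22 v=7: → [22,24); WM=23
i=22 t=23 v=6: → [22,24); WM=23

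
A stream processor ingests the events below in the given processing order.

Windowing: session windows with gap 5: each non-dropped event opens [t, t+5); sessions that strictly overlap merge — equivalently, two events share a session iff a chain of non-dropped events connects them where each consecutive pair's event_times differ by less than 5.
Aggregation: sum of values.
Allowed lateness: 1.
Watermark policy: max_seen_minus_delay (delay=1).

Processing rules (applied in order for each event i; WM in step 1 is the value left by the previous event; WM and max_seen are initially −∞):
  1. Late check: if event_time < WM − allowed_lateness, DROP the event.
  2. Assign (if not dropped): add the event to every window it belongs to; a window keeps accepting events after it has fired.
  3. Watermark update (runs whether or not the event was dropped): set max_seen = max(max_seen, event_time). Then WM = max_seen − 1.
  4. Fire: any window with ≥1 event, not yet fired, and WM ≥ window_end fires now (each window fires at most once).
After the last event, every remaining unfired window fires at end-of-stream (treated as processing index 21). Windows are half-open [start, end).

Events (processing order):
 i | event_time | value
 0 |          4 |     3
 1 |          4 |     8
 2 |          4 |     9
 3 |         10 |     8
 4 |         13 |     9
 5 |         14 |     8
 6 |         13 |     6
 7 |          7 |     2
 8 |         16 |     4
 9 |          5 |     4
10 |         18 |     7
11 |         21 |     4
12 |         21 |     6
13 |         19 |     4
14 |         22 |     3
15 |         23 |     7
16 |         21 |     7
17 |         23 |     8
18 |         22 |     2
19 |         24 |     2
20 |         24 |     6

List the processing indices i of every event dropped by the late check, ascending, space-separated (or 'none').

7 9

i=0 t=4 v=3: → [4,9); WM=3
i=1 t=4 v=8: → [4,9); WM=3
i=2 t=4 v=9: → [4,9); WM=3
i=3 t=10 v=8: → [10,15); WM=9
i=4 t=13 v=9: → [10,18); WM=12
i=5 t=14 v=8: → [10,19); WM=13
i=6 t=13 v=6: → [10,19); WM=13
i=7 t=7 v=2: DROP (t<13-1); WM=13
i=8 t=16 v=4: → [10,21); WM=15
i=9 t=5 v=4: DROP (t<15-1); WM=15
i=10 t=18 v=7: → [10,23); WM=17
i=11 t=21 v=4: → [10,26); WM=20
i=12 t=21 v=6: → [10,26); WM=20
i=13 t=19 v=4: → [10,26); WM=20
i=14 t=22 v=3: → [10,27); WM=21
i=15 t=23 v=7: → [10,28); WM=22
i=16 t=21 v=7: → [10,28); WM=22
i=17 t=23 v=8: → [10,28); WM=22
i=18 t=22 v=2: → [10,28); WM=22
i=19 t=24 v=2: → [10,29); WM=23
i=20 t=24 v=6: → [10,29); WM=23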